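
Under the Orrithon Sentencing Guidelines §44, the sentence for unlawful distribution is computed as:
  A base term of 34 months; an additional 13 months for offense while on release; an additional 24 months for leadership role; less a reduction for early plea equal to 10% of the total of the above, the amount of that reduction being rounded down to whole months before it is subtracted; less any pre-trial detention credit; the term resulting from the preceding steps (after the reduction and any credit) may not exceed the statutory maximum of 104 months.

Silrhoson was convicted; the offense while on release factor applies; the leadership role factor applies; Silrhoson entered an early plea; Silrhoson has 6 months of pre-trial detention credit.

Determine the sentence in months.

58 months

Offense while on release enhancement: +13 months
Leadership role enhancement: +24 months
Adjusted term: 34 months + 13 months + 24 months = 71 months
Early plea reduction: 10% of 71 months = 7 months (rounded down)
After reduction: 71 − 7 = 64 months
Less pre-trial detention credit: 64 months − 6 months = 58 months
Cap at 104 months: 58 months is within the cap, no reduction.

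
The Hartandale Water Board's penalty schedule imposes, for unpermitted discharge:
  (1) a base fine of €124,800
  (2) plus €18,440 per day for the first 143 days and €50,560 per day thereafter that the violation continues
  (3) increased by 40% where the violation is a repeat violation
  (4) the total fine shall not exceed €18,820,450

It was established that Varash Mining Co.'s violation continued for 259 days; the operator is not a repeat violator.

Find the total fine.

€8,626,680

First 143 days: 143 × €18,440 = €2,636,920
Remaining days: (259 − 143) × €50,560 = €5,864,960
Per-day component: €2,636,920 + €5,864,960 = €8,501,880
Base plus per-day: €124,800 + €8,501,880 = €8,626,680
The operator is not a repeat violator: no 40% increase.
Cap at €18,820,450: €8,626,680 is within the cap, no reduction.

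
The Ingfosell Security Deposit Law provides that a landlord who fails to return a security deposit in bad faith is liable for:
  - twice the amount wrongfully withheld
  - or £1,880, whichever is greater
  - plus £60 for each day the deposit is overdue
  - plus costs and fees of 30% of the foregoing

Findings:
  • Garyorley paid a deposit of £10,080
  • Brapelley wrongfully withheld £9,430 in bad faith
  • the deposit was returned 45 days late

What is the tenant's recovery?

Doubled: 2 × £9,430 = £18,860
Minimum £1,880: £18,860 meets the minimum, no increase.
Late-return penalty: 45 × £60 = £2,700
Damages plus late penalty: £18,860 + £2,700 = £21,560
Costs and fees: 30% of £21,560 = £6,468
Total recovery: £21,560 + £6,468 = £28,028

£28,028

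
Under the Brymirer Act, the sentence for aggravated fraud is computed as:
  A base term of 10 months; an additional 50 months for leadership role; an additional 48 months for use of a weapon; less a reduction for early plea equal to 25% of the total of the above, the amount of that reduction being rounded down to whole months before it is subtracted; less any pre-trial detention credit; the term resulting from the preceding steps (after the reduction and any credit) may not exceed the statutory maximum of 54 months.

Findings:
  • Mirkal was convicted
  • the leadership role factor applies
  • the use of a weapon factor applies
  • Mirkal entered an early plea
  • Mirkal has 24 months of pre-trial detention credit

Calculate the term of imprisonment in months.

54 months

Leadership role enhancement: +50 months
Use of a weapon enhancement: +48 months
Adjusted term: 10 months + 50 months + 48 months = 108 months
Early plea reduction: 25% of 108 months = 27 months (rounded down)
After reduction: 108 − 27 = 81 months
Less pre-trial detention credit: 81 months − 24 months = 57 months
Cap at 54 months: 57 months exceeds the cap → 54 months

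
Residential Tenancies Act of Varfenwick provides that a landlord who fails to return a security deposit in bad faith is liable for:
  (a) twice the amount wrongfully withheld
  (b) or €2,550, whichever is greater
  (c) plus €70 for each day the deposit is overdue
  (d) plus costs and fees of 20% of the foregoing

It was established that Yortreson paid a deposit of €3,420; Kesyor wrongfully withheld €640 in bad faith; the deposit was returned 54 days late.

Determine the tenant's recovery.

Doubled: 2 × €640 = €1,280
Minimum €2,550: €1,280 is below the minimum → €2,550
Late-return penalty: 54 × €70 = €3,780
Damages plus late penalty: €2,550 + €3,780 = €6,330
Costs and fees: 20% of €6,330 = €1,266
Total recovery: €6,330 + €1,266 = €7,596

€7,596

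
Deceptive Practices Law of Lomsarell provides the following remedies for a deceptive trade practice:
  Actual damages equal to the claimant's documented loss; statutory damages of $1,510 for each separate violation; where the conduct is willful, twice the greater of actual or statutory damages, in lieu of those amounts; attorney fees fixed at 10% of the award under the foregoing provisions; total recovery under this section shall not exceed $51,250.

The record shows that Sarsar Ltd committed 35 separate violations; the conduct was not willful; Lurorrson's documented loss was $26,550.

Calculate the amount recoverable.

Statutory damages: 35 × $1,510 = $52,850
Conduct not willful: the in-lieu enhancement does not apply.
Actual plus statutory damages: $26,550 + $52,850 = $79,400
Attorney fees: 10% of $79,400 = $7,940
Total before cap: $79,400 + $7,940 = $87,340
Cap at $51,250: $87,340 exceeds the cap → $51,250

$51,250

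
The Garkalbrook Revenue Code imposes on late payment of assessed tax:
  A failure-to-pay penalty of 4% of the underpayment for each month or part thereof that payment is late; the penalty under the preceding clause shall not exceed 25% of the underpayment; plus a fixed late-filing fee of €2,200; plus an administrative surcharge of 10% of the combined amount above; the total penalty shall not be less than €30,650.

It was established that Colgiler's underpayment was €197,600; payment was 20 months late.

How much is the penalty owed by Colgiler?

€56,760

Accrued rate: 4% × 20 = 80%, capped at 25% → 25%
Failure-to-pay penalty: 25% of €197,600 = €49,400
Penalty before surcharge: €49,400 + €2,200 = €51,600
Administrative surcharge: 10% of €51,600 = €5,160
Total penalty: €51,600 + €5,160 = €56,760
Minimum €30,650: €56,760 meets the minimum, no increase.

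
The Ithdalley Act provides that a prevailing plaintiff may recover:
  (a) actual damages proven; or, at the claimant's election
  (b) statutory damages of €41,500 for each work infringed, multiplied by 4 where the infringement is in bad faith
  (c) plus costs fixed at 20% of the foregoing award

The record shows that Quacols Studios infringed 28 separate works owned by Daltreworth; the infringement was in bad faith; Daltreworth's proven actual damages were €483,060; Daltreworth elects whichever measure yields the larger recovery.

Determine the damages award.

Statutory damages: 28 × €41,500 = €1,162,000
Multiplied by 4: 4 × €1,162,000 = €4,648,000
Greater of actual damages (€483,060) or enhanced statutory damages (€4,648,000): €4,648,000
Costs: 20% of €4,648,000 = €929,600
Award plus costs: €4,648,000 + €929,600 = €5,577,600

€5,577,600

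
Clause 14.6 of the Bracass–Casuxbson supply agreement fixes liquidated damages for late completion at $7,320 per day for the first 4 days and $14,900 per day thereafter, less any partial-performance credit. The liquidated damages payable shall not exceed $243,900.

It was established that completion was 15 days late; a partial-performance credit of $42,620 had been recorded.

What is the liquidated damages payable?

$150,560

First 4 days: 4 × $7,320 = $29,280
Remaining days: (15 − 4) × $14,900 = $163,900
Accrued per-day damages: $29,280 + $163,900 = $193,180
Less partial-performance credit: $193,180 − $42,620 = $150,560
Cap at $243,900: $150,560 is within the cap, no reduction.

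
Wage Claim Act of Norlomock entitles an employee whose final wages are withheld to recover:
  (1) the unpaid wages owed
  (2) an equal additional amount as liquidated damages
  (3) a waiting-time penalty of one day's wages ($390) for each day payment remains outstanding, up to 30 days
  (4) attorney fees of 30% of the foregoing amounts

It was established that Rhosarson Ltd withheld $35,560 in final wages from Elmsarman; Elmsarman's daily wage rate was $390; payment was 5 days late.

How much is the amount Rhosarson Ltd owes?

Liquidated damages (equal amount): $35,560
Penalty days: min(5, 30) = 5
Waiting-time penalty: 5 × $390 = $1,950
Subtotal: $35,560 + $35,560 + $1,950 = $73,070
Attorney fees: 30% of $73,070 = $21,921
Total award: $73,070 + $21,921 = $94,991

$94,991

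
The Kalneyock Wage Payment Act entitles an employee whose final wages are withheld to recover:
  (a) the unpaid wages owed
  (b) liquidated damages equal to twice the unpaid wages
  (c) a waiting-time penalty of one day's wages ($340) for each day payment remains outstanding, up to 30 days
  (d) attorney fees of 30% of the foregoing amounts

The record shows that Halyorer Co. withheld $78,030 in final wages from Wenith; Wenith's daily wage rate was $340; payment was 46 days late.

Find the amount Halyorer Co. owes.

$317,577

Doubled: 2 × $78,030 = $156,060
Penalty days: min(46, 30) = 30
Waiting-time penalty: 30 × $340 = $10,200
Subtotal: $78,030 + $156,060 + $10,200 = $244,290
Attorney fees: 30% of $244,290 = $73,287
Total award: $244,290 + $73,287 = $317,577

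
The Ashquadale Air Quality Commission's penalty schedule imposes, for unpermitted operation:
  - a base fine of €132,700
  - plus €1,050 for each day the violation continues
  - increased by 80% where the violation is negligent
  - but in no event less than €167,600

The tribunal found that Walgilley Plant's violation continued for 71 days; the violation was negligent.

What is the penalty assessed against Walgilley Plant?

Per-day component: 71 × €1,050 = €74,550
Base plus per-day: €132,700 + €74,550 = €207,250
Enhancement: 80% of €207,250 = €165,800
Enhanced fine: €207,250 + €165,800 = €373,050
Minimum €167,600: €373,050 meets the minimum, no increase.

€373,050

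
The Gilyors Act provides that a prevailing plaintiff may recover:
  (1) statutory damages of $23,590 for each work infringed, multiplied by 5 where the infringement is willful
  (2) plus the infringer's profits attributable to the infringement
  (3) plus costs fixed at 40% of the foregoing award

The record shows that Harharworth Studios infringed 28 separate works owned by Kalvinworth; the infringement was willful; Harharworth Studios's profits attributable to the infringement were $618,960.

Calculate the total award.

Statutory damages: 28 × $23,590 = $660,520
Multiplied by 5: 5 × $660,520 = $3,302,600
Combined award: $3,302,600 + $618,960 = $3,921,560
Costs: 40% of $3,921,560 = $1,568,624
Award plus costs: $3,921,560 + $1,568,624 = $5,490,184

Award: $5,490,184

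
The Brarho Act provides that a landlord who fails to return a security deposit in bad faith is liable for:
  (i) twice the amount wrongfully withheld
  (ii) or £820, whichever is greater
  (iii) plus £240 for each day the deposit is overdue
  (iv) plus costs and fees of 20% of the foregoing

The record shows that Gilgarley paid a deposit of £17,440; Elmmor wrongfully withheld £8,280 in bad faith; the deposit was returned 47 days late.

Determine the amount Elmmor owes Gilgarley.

Recovery: £33,408

Doubled: 2 × £8,280 = £16,560
Minimum £820: £16,560 meets the minimum, no increase.
Late-return penalty: 47 × £240 = £11,280
Damages plus late penalty: £16,560 + £11,280 = £27,840
Costs and fees: 20% of £27,840 = £5,568
Total recovery: £27,840 + £5,568 = £33,408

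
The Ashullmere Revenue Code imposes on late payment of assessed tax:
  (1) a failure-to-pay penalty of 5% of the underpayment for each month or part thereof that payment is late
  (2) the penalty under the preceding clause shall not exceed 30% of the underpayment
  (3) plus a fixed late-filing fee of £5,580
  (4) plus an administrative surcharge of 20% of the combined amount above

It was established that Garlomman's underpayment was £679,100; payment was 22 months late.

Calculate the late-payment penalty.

Accrued rate: 5% × 22 = 110%, capped at 30% → 30%
Failure-to-pay penalty: 30% of £679,100 = £203,730
Penalty before surcharge: £203,730 + £5,580 = £209,310
Administrative surcharge: 20% of £209,310 = £41,862
Total penalty: £209,310 + £41,862 = £251,172

£251,172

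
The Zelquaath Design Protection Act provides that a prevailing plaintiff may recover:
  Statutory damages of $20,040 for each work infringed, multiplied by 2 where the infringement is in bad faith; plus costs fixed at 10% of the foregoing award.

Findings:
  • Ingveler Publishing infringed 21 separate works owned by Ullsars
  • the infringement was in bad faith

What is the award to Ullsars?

Statutory damages: 21 × $20,040 = $420,840
Doubled: 2 × $420,840 = $841,680
Costs: 10% of $841,680 = $84,168
Award plus costs: $841,680 + $84,168 = $925,848

$925,848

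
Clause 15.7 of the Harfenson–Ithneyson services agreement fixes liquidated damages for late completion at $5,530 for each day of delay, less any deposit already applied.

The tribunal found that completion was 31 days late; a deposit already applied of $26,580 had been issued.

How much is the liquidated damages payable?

$144,850

Per-day damages: 31 × $5,530 = $171,430
Less deposit already applied: $171,430 − $26,580 = $144,850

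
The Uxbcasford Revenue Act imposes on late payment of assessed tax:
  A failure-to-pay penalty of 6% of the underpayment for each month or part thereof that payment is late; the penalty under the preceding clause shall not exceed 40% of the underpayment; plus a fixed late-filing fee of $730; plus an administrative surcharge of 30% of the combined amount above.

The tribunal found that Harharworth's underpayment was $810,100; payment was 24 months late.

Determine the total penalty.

Accrued rate: 6% × 24 = 144%, capped at 40% → 40%
Failure-to-pay penalty: 40% of $810,100 = $324,040
Penalty before surcharge: $324,040 + $730 = $324,770
Administrative surcharge: 30% of $324,770 = $97,431
Total penalty: $324,770 + $97,431 = $422,201

$422,201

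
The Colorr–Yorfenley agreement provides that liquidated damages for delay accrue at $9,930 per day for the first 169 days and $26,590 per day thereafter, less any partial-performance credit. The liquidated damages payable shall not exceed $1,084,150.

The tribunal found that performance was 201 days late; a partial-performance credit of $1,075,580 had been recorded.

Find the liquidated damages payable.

$1,084,150

First 169 days: 169 × $9,930 = $1,678,170
Remaining days: (201 − 169) × $26,590 = $850,880
Accrued per-day damages: $1,678,170 + $850,880 = $2,529,050
Less partial-performance credit: $2,529,050 − $1,075,580 = $1,453,470
Cap at $1,084,150: $1,453,470 exceeds the cap → $1,084,150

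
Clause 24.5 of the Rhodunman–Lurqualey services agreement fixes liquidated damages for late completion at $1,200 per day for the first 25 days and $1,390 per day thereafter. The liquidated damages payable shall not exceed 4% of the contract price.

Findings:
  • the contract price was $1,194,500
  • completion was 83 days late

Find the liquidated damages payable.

First 25 days: 25 × $1,200 = $30,000
Remaining days: (83 − 25) × $1,390 = $80,620
Accrued per-day damages: $30,000 + $80,620 = $110,620
Cap: 4% of $1,194,500 = $47,780
Cap at $47,780: $110,620 exceeds the cap → $47,780

Liquidated damages: $47,780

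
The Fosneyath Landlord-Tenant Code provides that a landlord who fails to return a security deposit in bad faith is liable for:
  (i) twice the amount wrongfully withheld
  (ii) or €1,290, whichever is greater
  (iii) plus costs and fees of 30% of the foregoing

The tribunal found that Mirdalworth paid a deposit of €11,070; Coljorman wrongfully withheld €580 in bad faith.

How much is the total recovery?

€1,677

Doubled: 2 × €580 = €1,160
Minimum €1,290: €1,160 is below the minimum → €1,290
Costs and fees: 30% of €1,290 = €387
Total recovery: €1,290 + €387 = €1,677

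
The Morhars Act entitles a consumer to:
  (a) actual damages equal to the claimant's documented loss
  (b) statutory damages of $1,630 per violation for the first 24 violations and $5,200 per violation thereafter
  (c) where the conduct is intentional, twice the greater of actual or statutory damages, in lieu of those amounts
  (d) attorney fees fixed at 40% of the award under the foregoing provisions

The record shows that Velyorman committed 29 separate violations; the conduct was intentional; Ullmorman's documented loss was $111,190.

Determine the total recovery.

$311,332

First 24 violations: 24 × $1,630 = $39,120
Remaining violations: (29 − 24) × $5,200 = $26,000
Statutory damages: $39,120 + $26,000 = $65,120
Greater of actual damages ($111,190) or statutory damages ($65,120): $111,190
Doubled: 2 × $111,190 = $222,380
Attorney fees: 40% of $222,380 = $88,952
Total recovery: $222,380 + $88,952 = $311,332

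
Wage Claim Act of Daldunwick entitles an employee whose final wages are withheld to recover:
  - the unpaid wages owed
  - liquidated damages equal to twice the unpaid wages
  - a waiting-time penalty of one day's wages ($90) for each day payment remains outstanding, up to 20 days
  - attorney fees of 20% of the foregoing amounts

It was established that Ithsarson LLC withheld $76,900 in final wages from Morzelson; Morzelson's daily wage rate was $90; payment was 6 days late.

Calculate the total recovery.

Doubled: 2 × $76,900 = $153,800
Penalty days: min(6, 20) = 6
Waiting-time penalty: 6 × $90 = $540
Subtotal: $76,900 + $153,800 + $540 = $231,240
Attorney fees: 20% of $231,240 = $46,248
Total award: $231,240 + $46,248 = $277,488

$277,488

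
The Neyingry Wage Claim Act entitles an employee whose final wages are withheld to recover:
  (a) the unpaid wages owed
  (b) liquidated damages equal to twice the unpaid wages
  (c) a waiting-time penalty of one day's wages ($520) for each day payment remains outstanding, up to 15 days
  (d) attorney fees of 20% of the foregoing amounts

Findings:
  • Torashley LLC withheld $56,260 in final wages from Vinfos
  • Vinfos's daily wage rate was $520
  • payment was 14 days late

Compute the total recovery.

Total award: $211,272

Doubled: 2 × $56,260 = $112,520
Penalty days: min(14, 15) = 14
Waiting-time penalty: 14 × $520 = $7,280
Subtotal: $56,260 + $112,520 + $7,280 = $176,060
Attorney fees: 20% of $176,060 = $35,212
Total award: $176,060 + $35,212 = $211,272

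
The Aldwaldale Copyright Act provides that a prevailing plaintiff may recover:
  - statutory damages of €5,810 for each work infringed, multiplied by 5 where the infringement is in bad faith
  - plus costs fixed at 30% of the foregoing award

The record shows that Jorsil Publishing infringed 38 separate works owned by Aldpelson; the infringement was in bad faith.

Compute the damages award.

€1,435,070

Statutory damages: 38 × €5,810 = €220,780
Multiplied by 5: 5 × €220,780 = €1,103,900
Costs: 30% of €1,103,900 = €331,170
Award plus costs: €1,103,900 + €331,170 = €1,435,070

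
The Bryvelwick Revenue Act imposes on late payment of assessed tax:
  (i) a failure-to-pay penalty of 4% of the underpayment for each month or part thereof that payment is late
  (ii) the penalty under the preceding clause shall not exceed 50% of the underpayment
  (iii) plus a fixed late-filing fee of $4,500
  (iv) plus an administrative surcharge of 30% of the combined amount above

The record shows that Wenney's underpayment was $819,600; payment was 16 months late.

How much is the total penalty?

Penalty: $538,590

Accrued rate: 4% × 16 = 64%, capped at 50% → 50%
Failure-to-pay penalty: 50% of $819,600 = $409,800
Penalty before surcharge: $409,800 + $4,500 = $414,300
Administrative surcharge: 30% of $414,300 = $124,290
Total penalty: $414,300 + $124,290 = $538,590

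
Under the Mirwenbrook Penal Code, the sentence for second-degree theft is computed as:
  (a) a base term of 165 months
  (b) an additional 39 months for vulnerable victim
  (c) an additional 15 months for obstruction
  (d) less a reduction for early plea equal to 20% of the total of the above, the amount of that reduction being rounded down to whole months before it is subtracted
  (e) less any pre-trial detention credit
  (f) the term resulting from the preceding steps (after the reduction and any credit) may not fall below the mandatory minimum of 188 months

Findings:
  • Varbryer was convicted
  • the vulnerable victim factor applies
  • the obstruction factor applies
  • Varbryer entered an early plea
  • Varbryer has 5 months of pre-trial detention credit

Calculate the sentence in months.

188 months

Vulnerable victim enhancement: +39 months
Obstruction enhancement: +15 months
Adjusted term: 165 months + 39 months + 15 months = 219 months
Early plea reduction: 20% of 219 months = 43 months (rounded down)
After reduction: 219 − 43 = 176 months
Less pre-trial detention credit: 176 months − 5 months = 171 months
Minimum 188 months: 171 months is below the minimum → 188 months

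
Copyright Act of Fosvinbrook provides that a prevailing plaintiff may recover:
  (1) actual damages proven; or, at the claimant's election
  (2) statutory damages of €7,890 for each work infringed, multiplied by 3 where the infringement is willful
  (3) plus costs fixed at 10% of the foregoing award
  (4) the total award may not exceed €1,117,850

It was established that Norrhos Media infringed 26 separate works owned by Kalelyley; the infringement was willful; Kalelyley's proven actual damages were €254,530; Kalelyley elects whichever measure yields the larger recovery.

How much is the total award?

Statutory damages: 26 × €7,890 = €205,140
Trebled: 3 × €205,140 = €615,420
Greater of actual damages (€254,530) or enhanced statutory damages (€615,420): €615,420
Costs: 10% of €615,420 = €61,542
Award plus costs: €615,420 + €61,542 = €676,962
Cap at €1,117,850: €676,962 is within the cap, no reduction.

€676,962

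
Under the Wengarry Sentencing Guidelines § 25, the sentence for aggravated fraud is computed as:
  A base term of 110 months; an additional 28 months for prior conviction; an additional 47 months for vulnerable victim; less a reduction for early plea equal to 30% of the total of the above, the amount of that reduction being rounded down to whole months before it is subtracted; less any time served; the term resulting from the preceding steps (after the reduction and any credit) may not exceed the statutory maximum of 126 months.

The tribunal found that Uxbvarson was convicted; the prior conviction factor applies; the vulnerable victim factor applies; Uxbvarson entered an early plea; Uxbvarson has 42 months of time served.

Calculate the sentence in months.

Prior conviction enhancement: +28 months
Vulnerable victim enhancement: +47 months
Adjusted term: 110 months + 28 months + 47 months = 185 months
Early plea reduction: 30% of 185 months = 55 months (rounded down)
After reduction: 185 − 55 = 130 months
Less time served: 130 months − 42 months = 88 months
Cap at 126 months: 88 months is within the cap, no reduction.

88 months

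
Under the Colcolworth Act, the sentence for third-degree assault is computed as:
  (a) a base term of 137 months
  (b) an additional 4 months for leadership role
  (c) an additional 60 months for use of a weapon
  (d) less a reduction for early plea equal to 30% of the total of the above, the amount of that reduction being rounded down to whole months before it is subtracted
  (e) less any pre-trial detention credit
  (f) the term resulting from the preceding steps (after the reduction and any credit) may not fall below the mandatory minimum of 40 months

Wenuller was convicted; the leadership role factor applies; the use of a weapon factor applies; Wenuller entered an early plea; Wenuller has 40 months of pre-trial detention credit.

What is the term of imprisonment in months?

Sentence: 101 months

Leadership role enhancement: +4 months
Use of a weapon enhancement: +60 months
Adjusted term: 137 months + 4 months + 60 months = 201 months
Early plea reduction: 30% of 201 months = 60 months (rounded down)
After reduction: 201 − 60 = 141 months
Less pre-trial detention credit: 141 months − 40 months = 101 months
Minimum 40 months: 101 months meets the minimum, no increase.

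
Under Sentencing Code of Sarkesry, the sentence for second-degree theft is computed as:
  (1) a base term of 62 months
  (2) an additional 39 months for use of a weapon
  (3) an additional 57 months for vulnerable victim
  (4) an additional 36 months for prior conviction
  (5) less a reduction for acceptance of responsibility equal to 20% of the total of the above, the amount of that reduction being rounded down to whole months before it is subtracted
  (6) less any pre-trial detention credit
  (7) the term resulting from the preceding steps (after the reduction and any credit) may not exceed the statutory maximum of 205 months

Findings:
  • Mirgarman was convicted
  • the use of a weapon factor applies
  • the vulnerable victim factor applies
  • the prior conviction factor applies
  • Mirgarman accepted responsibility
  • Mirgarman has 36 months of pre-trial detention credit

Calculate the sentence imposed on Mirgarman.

120 months

Use of a weapon enhancement: +39 months
Vulnerable victim enhancement: +57 months
Prior conviction enhancement: +36 months
Adjusted term: 62 months + 39 months + 57 months + 36 months = 194 months
Acceptance of responsibility reduction: 20% of 194 months = 38 months (rounded down)
After reduction: 194 − 38 = 156 months
Less pre-trial detention credit: 156 months − 36 months = 120 months
Cap at 205 months: 120 months is within the cap, no reduction.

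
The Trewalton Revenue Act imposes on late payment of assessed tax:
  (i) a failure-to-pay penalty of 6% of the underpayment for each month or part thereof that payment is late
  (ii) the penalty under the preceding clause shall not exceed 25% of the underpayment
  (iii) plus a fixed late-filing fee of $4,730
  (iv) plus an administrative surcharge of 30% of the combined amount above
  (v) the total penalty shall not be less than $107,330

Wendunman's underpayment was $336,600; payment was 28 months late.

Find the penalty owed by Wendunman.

$115,544

Accrued rate: 6% × 28 = 168%, capped at 25% → 25%
Failure-to-pay penalty: 25% of $336,600 = $84,150
Penalty before surcharge: $84,150 + $4,730 = $88,880
Administrative surcharge: 30% of $88,880 = $26,664
Total penalty: $88,880 + $26,664 = $115,544
Minimum $107,330: $115,544 meets the minimum, no increase.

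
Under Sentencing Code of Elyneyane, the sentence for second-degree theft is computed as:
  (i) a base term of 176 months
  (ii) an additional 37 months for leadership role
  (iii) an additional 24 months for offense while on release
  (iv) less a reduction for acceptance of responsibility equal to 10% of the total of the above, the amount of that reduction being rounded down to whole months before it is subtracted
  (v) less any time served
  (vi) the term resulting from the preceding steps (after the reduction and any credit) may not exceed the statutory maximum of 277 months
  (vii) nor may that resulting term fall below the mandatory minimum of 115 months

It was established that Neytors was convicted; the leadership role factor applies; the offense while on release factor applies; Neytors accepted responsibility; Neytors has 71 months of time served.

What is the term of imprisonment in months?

143 months

Leadership role enhancement: +37 months
Offense while on release enhancement: +24 months
Adjusted term: 176 months + 37 months + 24 months = 237 months
Acceptance of responsibility reduction: 10% of 237 months = 23 months (rounded down)
After reduction: 237 − 23 = 214 months
Less time served: 214 months − 71 months = 143 months
Cap at 277 months: 143 months is within the cap, no reduction.
Minimum 115 months: 143 months meets the minimum, no increase.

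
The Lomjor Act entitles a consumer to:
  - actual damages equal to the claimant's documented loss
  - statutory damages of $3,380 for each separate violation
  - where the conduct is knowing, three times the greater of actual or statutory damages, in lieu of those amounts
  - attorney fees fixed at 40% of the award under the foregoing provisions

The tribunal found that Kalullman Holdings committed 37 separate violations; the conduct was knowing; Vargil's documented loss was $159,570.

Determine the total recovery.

Statutory damages: 37 × $3,380 = $125,060
Greater of actual damages ($159,570) or statutory damages ($125,060): $159,570
Trebled: 3 × $159,570 = $478,710
Attorney fees: 40% of $478,710 = $191,484
Total recovery: $478,710 + $191,484 = $670,194

$670,194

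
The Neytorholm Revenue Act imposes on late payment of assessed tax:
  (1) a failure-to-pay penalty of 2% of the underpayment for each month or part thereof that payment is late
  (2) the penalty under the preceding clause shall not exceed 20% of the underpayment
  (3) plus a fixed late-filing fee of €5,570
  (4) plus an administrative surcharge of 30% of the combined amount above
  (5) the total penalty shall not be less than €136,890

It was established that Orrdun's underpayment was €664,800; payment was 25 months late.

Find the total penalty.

Penalty: €180,089

Accrued rate: 2% × 25 = 50%, capped at 20% → 20%
Failure-to-pay penalty: 20% of €664,800 = €132,960
Penalty before surcharge: €132,960 + €5,570 = €138,530
Administrative surcharge: 30% of €138,530 = €41,559
Total penalty: €138,530 + €41,559 = €180,089
Minimum €136,890: €180,089 meets the minimum, no increase.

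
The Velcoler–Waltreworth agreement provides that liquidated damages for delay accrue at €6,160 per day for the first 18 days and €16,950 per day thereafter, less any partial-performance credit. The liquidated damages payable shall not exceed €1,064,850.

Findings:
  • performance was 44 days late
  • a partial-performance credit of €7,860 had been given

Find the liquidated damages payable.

€543,720

First 18 days: 18 × €6,160 = €110,880
Remaining days: (44 − 18) × €16,950 = €440,700
Accrued per-day damages: €110,880 + €440,700 = €551,580
Less partial-performance credit: €551,580 − €7,860 = €543,720
Cap at €1,064,850: €543,720 is within the cap, no reduction.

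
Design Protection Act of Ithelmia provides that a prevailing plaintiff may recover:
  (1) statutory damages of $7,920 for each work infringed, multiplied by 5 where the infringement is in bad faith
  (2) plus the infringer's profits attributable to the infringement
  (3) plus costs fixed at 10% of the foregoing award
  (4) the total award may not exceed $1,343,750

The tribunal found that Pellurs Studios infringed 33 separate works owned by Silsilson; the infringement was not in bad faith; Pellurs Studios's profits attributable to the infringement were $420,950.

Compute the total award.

Statutory damages: 33 × $7,920 = $261,360
Infringement not in bad faith: no ×5 enhancement.
Combined award: $261,360 + $420,950 = $682,310
Costs: 10% of $682,310 = $68,231
Award plus costs: $682,310 + $68,231 = $750,541
Cap at $1,343,750: $750,541 is within the cap, no reduction.

$750,541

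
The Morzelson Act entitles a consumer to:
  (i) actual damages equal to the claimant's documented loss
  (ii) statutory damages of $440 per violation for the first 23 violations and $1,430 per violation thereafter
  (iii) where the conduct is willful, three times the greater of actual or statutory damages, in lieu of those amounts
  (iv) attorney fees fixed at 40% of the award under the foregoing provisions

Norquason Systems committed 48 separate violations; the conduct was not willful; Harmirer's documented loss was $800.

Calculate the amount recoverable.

$65,338

First 23 violations: 23 × $440 = $10,120
Remaining violations: (48 − 23) × $1,430 = $35,750
Statutory damages: $10,120 + $35,750 = $45,870
Conduct not willful: the in-lieu enhancement does not apply.
Actual plus statutory damages: $800 + $45,870 = $46,670
Attorney fees: 40% of $46,670 = $18,668
Total recovery: $46,670 + $18,668 = $65,338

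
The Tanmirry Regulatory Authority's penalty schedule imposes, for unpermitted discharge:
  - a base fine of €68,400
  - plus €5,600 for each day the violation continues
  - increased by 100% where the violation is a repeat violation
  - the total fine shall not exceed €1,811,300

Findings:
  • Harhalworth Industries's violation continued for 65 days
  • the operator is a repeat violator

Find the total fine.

€864,800

Per-day component: 65 × €5,600 = €364,000
Base plus per-day: €68,400 + €364,000 = €432,400
Enhancement: 100% of €432,400 = €432,400
Enhanced fine: €432,400 + €432,400 = €864,800
Cap at €1,811,300: €864,800 is within the cap, no reduction.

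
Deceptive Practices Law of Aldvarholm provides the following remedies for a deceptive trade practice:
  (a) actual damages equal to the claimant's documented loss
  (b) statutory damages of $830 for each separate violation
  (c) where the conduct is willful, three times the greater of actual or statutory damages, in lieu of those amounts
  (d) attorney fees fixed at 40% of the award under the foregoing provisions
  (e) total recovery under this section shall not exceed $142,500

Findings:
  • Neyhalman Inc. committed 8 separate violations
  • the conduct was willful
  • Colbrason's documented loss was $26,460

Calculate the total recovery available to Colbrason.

$111,132

Statutory damages: 8 × $830 = $6,640
Greater of actual damages ($26,460) or statutory damages ($6,640): $26,460
Trebled: 3 × $26,460 = $79,380
Attorney fees: 40% of $79,380 = $31,752
Total before cap: $79,380 + $31,752 = $111,132
Cap at $142,500: $111,132 is within the cap, no reduction.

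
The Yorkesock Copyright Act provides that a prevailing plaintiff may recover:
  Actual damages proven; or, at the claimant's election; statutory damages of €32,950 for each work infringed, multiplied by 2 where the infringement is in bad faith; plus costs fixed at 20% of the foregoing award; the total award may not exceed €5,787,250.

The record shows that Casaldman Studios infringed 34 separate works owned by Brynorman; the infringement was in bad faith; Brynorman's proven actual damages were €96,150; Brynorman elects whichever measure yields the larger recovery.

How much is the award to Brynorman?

Award: €2,688,720

Statutory damages: 34 × €32,950 = €1,120,300
Doubled: 2 × €1,120,300 = €2,240,600
Greater of actual damages (€96,150) or enhanced statutory damages (€2,240,600): €2,240,600
Costs: 20% of €2,240,600 = €448,120
Award plus costs: €2,240,600 + €448,120 = €2,688,720
Cap at €5,787,250: €2,688,720 is within the cap, no reduction.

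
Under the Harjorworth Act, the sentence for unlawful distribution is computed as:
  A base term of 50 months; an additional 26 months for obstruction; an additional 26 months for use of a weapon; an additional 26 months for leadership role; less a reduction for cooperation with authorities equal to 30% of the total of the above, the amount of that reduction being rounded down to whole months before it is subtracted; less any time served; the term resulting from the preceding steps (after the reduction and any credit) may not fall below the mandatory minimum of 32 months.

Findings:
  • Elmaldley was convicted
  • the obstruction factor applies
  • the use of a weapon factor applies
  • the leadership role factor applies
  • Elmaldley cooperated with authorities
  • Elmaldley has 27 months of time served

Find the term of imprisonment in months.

Sentence: 63 months

Obstruction enhancement: +26 months
Use of a weapon enhancement: +26 months
Leadership role enhancement: +26 months
Adjusted term: 50 months + 26 months + 26 months + 26 months = 128 months
Cooperation with authorities reduction: 30% of 128 months = 38 months (rounded down)
After reduction: 128 − 38 = 90 months
Less time served: 90 months − 27 months = 63 months
Minimum 32 months: 63 months meets the minimum, no increase.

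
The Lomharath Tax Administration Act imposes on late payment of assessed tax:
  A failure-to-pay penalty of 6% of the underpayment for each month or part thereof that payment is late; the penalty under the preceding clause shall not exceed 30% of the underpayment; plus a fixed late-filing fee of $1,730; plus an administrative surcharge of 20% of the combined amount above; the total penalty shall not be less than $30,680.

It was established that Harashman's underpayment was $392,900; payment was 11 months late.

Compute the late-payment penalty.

Accrued rate: 6% × 11 = 66%, capped at 30% → 30%
Failure-to-pay penalty: 30% of $392,900 = $117,870
Penalty before surcharge: $117,870 + $1,730 = $119,600
Administrative surcharge: 20% of $119,600 = $23,920
Total penalty: $119,600 + $23,920 = $143,520
Minimum $30,680: $143,520 meets the minimum, no increase.

$143,520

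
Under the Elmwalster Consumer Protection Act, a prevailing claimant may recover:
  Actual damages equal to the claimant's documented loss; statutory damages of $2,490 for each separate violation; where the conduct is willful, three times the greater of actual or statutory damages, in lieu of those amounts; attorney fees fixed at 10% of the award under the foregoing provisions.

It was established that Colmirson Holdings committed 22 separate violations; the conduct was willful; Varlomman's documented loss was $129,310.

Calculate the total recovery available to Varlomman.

Statutory damages: 22 × $2,490 = $54,780
Greater of actual damages ($129,310) or statutory damages ($54,780): $129,310
Trebled: 3 × $129,310 = $387,930
Attorney fees: 10% of $387,930 = $38,793
Total recovery: $387,930 + $38,793 = $426,723

$426,723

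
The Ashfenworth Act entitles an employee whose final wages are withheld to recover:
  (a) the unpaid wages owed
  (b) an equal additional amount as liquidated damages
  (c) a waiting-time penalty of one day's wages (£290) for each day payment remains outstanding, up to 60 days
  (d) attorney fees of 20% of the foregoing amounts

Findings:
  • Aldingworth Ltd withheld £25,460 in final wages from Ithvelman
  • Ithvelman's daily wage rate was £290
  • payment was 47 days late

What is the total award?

Liquidated damages (equal amount): £25,460
Penalty days: min(47, 60) = 47
Waiting-time penalty: 47 × £290 = £13,630
Subtotal: £25,460 + £25,460 + £13,630 = £64,550
Attorney fees: 20% of £64,550 = £12,910
Total award: £64,550 + £12,910 = £77,460

£77,460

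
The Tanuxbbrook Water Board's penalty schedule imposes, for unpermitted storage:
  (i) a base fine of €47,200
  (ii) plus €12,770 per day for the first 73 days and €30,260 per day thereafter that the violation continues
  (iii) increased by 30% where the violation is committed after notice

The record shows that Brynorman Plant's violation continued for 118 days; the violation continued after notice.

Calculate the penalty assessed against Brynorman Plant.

First 73 days: 73 × €12,770 = €932,210
Remaining days: (118 − 73) × €30,260 = €1,361,700
Per-day component: €932,210 + €1,361,700 = €2,293,910
Base plus per-day: €47,200 + €2,293,910 = €2,341,110
Enhancement: 30% of €2,341,110 = €702,333
Enhanced fine: €2,341,110 + €702,333 = €3,043,443

€3,043,443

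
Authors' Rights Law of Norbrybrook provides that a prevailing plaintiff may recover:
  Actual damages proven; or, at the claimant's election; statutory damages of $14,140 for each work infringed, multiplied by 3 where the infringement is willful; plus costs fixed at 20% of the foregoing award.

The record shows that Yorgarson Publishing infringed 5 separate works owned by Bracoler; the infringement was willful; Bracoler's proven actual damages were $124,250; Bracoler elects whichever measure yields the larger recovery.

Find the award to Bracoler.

Statutory damages: 5 × $14,140 = $70,700
Trebled: 3 × $70,700 = $212,100
Greater of actual damages ($124,250) or enhanced statutory damages ($212,100): $212,100
Costs: 20% of $212,100 = $42,420
Award plus costs: $212,100 + $42,420 = $254,520

Award: $254,520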